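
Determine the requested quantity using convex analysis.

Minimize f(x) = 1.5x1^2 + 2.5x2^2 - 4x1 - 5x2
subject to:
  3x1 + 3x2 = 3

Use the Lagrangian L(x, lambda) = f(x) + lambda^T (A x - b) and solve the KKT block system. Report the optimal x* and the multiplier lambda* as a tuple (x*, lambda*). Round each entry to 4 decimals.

Form the Lagrangian:
  L(x, lambda) = (1/2) x^T Q x + c^T x + lambda^T (A x - b)
Stationarity (grad_x L = 0): Q x + c + A^T lambda = 0.
Primal feasibility: A x = b.

This gives the KKT block system:
  [ Q   A^T ] [ x     ]   [-c ]
  [ A    0  ] [ lambda ] = [ b ]

Solving the linear system:
  x*      = (0.5, 0.5)
  lambda* = (0.8333)
  f(x*)   = -3.5

x* = (0.5, 0.5), lambda* = (0.8333)


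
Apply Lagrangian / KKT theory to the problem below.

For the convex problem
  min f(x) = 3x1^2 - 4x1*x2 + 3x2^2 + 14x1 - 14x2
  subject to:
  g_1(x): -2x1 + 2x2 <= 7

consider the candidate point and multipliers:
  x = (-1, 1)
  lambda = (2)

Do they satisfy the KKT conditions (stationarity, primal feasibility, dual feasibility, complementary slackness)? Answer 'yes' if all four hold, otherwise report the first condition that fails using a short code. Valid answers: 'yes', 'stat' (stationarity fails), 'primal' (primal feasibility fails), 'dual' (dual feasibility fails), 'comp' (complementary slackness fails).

Gradient of f: grad f(x) = Q x + c = (4, -4)
Constraint values g_i(x) = a_i^T x - b_i:
  g_1((-1, 1)) = -3
Stationarity residual: grad f(x) + sum_i lambda_i a_i = (0, 0)
  -> stationarity OK
Primal feasibility (all g_i <= 0): OK
Dual feasibility (all lambda_i >= 0): OK
Complementary slackness (lambda_i * g_i(x) = 0 for all i): FAILS

Verdict: the first failing condition is complementary_slackness -> comp.

comp


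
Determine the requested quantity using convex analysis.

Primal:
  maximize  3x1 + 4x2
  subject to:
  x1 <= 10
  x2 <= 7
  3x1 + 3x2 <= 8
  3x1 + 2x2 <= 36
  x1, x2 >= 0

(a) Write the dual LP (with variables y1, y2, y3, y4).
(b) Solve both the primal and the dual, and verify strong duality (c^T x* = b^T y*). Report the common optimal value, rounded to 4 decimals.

The standard primal-dual pair for 'max c^T x s.t. A x <= b, x >= 0' is:
  Dual:  min b^T y  s.t.  A^T y >= c,  y >= 0.

So the dual LP is:
  minimize  10y1 + 7y2 + 8y3 + 36y4
  subject to:
    y1 + 3y3 + 3y4 >= 3
    y2 + 3y3 + 2y4 >= 4
    y1, y2, y3, y4 >= 0

Solving the primal: x* = (0, 2.6667).
  primal value c^T x* = 10.6667.
Solving the dual: y* = (0, 0, 1.3333, 0).
  dual value b^T y* = 10.6667.
Strong duality: c^T x* = b^T y*. Confirmed.

10.6667


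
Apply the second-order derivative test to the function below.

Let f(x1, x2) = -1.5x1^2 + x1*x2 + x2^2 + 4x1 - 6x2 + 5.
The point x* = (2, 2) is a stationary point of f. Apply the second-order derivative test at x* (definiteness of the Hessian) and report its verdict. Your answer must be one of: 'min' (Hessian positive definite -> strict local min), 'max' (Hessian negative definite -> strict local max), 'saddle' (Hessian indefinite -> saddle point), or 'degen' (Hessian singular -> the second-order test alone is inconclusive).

Compute the Hessian H = grad^2 f:
  H = [[-3, 1], [1, 2]]
Verify stationarity: grad f(x*) = H x* + g = (0, 0).
Eigenvalues of H: -3.1926, 2.1926.
Eigenvalues have mixed signs, so H is indefinite -> x* is a saddle point.

saddle


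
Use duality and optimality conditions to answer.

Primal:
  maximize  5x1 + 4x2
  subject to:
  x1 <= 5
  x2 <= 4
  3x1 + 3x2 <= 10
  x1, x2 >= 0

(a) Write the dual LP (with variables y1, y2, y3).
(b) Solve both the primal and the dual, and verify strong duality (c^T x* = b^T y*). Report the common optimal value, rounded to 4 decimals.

The standard primal-dual pair for 'max c^T x s.t. A x <= b, x >= 0' is:
  Dual:  min b^T y  s.t.  A^T y >= c,  y >= 0.

So the dual LP is:
  minimize  5y1 + 4y2 + 10y3
  subject to:
    y1 + 3y3 >= 5
    y2 + 3y3 >= 4
    y1, y2, y3 >= 0

Solving the primal: x* = (3.3333, 0).
  primal value c^T x* = 16.6667.
Solving the dual: y* = (0, 0, 1.6667).
  dual value b^T y* = 16.6667.
Strong duality: c^T x* = b^T y*. Confirmed.

16.6667


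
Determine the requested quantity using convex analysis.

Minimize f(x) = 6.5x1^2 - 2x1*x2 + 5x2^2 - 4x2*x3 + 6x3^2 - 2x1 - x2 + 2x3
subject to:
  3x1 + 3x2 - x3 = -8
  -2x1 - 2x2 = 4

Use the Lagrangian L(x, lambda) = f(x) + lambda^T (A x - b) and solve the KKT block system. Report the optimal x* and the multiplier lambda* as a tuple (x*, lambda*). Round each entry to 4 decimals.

Form the Lagrangian:
  L(x, lambda) = (1/2) x^T Q x + c^T x + lambda^T (A x - b)
Stationarity (grad_x L = 0): Q x + c + A^T lambda = 0.
Primal feasibility: A x = b.

This gives the KKT block system:
  [ Q   A^T ] [ x     ]   [-c ]
  [ A    0  ] [ lambda ] = [ b ]

Solving the linear system:
  x*      = (-1.1481, -0.8519, 2)
  lambda* = (29.4074, 36.5)
  f(x*)   = 48.2037

x* = (-1.1481, -0.8519, 2), lambda* = (29.4074, 36.5)


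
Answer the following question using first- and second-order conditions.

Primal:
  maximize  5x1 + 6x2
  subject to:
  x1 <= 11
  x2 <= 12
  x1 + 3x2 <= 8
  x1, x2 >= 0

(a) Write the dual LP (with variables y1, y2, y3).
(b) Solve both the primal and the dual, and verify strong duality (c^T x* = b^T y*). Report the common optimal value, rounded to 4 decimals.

The standard primal-dual pair for 'max c^T x s.t. A x <= b, x >= 0' is:
  Dual:  min b^T y  s.t.  A^T y >= c,  y >= 0.

So the dual LP is:
  minimize  11y1 + 12y2 + 8y3
  subject to:
    y1 + y3 >= 5
    y2 + 3y3 >= 6
    y1, y2, y3 >= 0

Solving the primal: x* = (8, 0).
  primal value c^T x* = 40.
Solving the dual: y* = (0, 0, 5).
  dual value b^T y* = 40.
Strong duality: c^T x* = b^T y*. Confirmed.

40


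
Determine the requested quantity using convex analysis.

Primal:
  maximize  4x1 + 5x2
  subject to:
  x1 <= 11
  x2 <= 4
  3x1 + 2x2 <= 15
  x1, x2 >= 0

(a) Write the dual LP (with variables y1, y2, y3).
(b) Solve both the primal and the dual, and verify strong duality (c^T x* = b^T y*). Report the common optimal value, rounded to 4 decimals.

The standard primal-dual pair for 'max c^T x s.t. A x <= b, x >= 0' is:
  Dual:  min b^T y  s.t.  A^T y >= c,  y >= 0.

So the dual LP is:
  minimize  11y1 + 4y2 + 15y3
  subject to:
    y1 + 3y3 >= 4
    y2 + 2y3 >= 5
    y1, y2, y3 >= 0

Solving the primal: x* = (2.3333, 4).
  primal value c^T x* = 29.3333.
Solving the dual: y* = (0, 2.3333, 1.3333).
  dual value b^T y* = 29.3333.
Strong duality: c^T x* = b^T y*. Confirmed.

29.3333


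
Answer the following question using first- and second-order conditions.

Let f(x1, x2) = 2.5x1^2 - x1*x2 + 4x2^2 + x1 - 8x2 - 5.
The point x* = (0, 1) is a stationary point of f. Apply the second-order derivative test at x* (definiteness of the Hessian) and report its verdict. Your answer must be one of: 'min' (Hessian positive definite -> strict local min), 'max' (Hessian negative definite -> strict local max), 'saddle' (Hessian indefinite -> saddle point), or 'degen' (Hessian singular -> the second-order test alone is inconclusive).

Compute the Hessian H = grad^2 f:
  H = [[5, -1], [-1, 8]]
Verify stationarity: grad f(x*) = H x* + g = (0, 0).
Eigenvalues of H: 4.6972, 8.3028.
Both eigenvalues > 0, so H is positive definite -> x* is a strict local min.

min


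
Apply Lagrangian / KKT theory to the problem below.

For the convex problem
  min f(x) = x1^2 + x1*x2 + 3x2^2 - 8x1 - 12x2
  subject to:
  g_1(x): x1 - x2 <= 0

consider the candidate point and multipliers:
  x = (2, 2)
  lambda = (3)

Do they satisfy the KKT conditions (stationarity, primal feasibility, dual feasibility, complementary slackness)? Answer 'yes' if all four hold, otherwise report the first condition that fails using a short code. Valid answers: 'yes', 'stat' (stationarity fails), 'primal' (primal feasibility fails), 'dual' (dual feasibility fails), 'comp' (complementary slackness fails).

Gradient of f: grad f(x) = Q x + c = (-2, 2)
Constraint values g_i(x) = a_i^T x - b_i:
  g_1((2, 2)) = 0
Stationarity residual: grad f(x) + sum_i lambda_i a_i = (1, -1)
  -> stationarity FAILS
Primal feasibility (all g_i <= 0): OK
Dual feasibility (all lambda_i >= 0): OK
Complementary slackness (lambda_i * g_i(x) = 0 for all i): OK

Verdict: the first failing condition is stationarity -> stat.

stat


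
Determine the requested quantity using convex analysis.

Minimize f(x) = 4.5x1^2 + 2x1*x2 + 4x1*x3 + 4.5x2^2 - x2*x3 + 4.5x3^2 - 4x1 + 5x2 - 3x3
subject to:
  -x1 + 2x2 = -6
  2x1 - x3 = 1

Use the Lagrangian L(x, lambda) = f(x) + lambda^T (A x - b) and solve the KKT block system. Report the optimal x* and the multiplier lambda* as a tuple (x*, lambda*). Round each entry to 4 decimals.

Form the Lagrangian:
  L(x, lambda) = (1/2) x^T Q x + c^T x + lambda^T (A x - b)
Stationarity (grad_x L = 0): Q x + c + A^T lambda = 0.
Primal feasibility: A x = b.

This gives the KKT block system:
  [ Q   A^T ] [ x     ]   [-c ]
  [ A    0  ] [ lambda ] = [ b ]

Solving the linear system:
  x*      = (0.6719, -2.664, 0.3439)
  lambda* = (8.9881, 5.4466)
  f(x*)   = 15.7213

x* = (0.6719, -2.664, 0.3439), lambda* = (8.9881, 5.4466)


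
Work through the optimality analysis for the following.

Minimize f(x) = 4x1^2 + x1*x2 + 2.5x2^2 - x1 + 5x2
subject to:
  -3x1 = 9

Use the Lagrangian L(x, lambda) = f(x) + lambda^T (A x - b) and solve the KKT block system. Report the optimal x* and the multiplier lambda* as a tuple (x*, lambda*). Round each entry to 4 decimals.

Form the Lagrangian:
  L(x, lambda) = (1/2) x^T Q x + c^T x + lambda^T (A x - b)
Stationarity (grad_x L = 0): Q x + c + A^T lambda = 0.
Primal feasibility: A x = b.

This gives the KKT block system:
  [ Q   A^T ] [ x     ]   [-c ]
  [ A    0  ] [ lambda ] = [ b ]

Solving the linear system:
  x*      = (-3, -0.4)
  lambda* = (-8.4667)
  f(x*)   = 38.6

x* = (-3, -0.4), lambda* = (-8.4667)


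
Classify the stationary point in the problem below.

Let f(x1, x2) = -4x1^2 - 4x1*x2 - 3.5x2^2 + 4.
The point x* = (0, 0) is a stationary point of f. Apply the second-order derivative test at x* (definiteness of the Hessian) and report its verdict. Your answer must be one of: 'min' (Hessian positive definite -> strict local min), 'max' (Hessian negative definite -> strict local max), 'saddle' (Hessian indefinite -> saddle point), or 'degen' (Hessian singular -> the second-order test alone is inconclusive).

Compute the Hessian H = grad^2 f:
  H = [[-8, -4], [-4, -7]]
Verify stationarity: grad f(x*) = H x* + g = (0, 0).
Eigenvalues of H: -11.5311, -3.4689.
Both eigenvalues < 0, so H is negative definite -> x* is a strict local max.

max


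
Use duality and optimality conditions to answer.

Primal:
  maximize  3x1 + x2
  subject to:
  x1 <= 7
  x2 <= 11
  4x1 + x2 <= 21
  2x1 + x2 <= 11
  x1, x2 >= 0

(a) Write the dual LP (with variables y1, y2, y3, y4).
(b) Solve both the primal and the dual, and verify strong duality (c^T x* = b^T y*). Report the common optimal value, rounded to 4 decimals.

The standard primal-dual pair for 'max c^T x s.t. A x <= b, x >= 0' is:
  Dual:  min b^T y  s.t.  A^T y >= c,  y >= 0.

So the dual LP is:
  minimize  7y1 + 11y2 + 21y3 + 11y4
  subject to:
    y1 + 4y3 + 2y4 >= 3
    y2 + y3 + y4 >= 1
    y1, y2, y3, y4 >= 0

Solving the primal: x* = (5, 1).
  primal value c^T x* = 16.
Solving the dual: y* = (0, 0, 0.5, 0.5).
  dual value b^T y* = 16.
Strong duality: c^T x* = b^T y*. Confirmed.

16


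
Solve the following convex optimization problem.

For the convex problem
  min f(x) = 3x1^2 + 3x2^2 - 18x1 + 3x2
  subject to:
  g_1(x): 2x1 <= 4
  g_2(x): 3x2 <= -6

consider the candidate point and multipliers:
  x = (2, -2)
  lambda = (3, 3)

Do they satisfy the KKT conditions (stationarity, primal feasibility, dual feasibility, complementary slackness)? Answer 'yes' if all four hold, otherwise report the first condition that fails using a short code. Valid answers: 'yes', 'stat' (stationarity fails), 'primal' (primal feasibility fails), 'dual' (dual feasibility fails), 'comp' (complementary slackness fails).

Gradient of f: grad f(x) = Q x + c = (-6, -9)
Constraint values g_i(x) = a_i^T x - b_i:
  g_1((2, -2)) = 0
  g_2((2, -2)) = 0
Stationarity residual: grad f(x) + sum_i lambda_i a_i = (0, 0)
  -> stationarity OK
Primal feasibility (all g_i <= 0): OK
Dual feasibility (all lambda_i >= 0): OK
Complementary slackness (lambda_i * g_i(x) = 0 for all i): OK

Verdict: yes, KKT holds.

yes


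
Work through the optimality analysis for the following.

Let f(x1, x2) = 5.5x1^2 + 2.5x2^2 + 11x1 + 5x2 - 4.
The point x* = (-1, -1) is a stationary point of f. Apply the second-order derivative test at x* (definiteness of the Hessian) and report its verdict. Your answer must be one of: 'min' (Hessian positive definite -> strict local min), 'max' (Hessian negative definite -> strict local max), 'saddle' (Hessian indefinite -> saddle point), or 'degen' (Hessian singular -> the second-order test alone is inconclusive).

Compute the Hessian H = grad^2 f:
  H = [[11, 0], [0, 5]]
Verify stationarity: grad f(x*) = H x* + g = (0, 0).
Eigenvalues of H: 5, 11.
Both eigenvalues > 0, so H is positive definite -> x* is a strict local min.

min


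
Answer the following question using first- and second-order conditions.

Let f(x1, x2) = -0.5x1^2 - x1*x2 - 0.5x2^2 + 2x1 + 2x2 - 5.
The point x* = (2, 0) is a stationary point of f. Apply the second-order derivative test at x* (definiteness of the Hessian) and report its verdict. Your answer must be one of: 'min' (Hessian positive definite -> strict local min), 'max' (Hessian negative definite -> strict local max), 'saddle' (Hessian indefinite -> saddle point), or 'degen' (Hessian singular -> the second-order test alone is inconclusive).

Compute the Hessian H = grad^2 f:
  H = [[-1, -1], [-1, -1]]
Verify stationarity: grad f(x*) = H x* + g = (0, 0).
Eigenvalues of H: -2, 0.
H has a zero eigenvalue (singular; negative semidefinite but not definite), so H is neither positive definite, negative definite, nor indefinite. The second-order test alone is inconclusive -> degen.
(Indeed, f is constant along the null direction of H through x*, so x* is not a strict local extremum.)

degen


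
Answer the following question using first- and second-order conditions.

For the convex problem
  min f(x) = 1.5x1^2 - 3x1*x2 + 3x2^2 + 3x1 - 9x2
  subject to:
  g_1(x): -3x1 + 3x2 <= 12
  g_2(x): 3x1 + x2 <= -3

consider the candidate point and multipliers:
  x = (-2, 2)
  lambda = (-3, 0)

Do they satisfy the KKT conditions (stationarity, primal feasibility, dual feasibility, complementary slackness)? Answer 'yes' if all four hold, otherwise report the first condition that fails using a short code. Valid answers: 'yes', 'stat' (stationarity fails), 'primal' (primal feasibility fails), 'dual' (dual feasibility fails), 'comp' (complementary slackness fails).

Gradient of f: grad f(x) = Q x + c = (-9, 9)
Constraint values g_i(x) = a_i^T x - b_i:
  g_1((-2, 2)) = 0
  g_2((-2, 2)) = -1
Stationarity residual: grad f(x) + sum_i lambda_i a_i = (0, 0)
  -> stationarity OK
Primal feasibility (all g_i <= 0): OK
Dual feasibility (all lambda_i >= 0): FAILS
Complementary slackness (lambda_i * g_i(x) = 0 for all i): OK

Verdict: the first failing condition is dual_feasibility -> dual.

dual


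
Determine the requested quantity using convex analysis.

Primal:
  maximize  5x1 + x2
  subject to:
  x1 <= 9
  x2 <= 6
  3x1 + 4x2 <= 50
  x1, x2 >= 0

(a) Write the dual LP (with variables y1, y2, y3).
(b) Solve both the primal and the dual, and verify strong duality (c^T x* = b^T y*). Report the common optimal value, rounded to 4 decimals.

The standard primal-dual pair for 'max c^T x s.t. A x <= b, x >= 0' is:
  Dual:  min b^T y  s.t.  A^T y >= c,  y >= 0.

So the dual LP is:
  minimize  9y1 + 6y2 + 50y3
  subject to:
    y1 + 3y3 >= 5
    y2 + 4y3 >= 1
    y1, y2, y3 >= 0

Solving the primal: x* = (9, 5.75).
  primal value c^T x* = 50.75.
Solving the dual: y* = (4.25, 0, 0.25).
  dual value b^T y* = 50.75.
Strong duality: c^T x* = b^T y*. Confirmed.

50.75


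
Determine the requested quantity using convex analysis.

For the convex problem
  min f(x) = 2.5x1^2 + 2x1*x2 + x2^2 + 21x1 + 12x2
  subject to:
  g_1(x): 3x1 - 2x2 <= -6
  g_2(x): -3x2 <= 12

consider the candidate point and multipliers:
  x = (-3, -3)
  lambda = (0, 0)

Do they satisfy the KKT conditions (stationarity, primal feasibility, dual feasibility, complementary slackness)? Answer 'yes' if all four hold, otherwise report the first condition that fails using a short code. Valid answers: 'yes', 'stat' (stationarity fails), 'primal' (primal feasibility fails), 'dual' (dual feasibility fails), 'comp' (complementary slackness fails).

Gradient of f: grad f(x) = Q x + c = (0, 0)
Constraint values g_i(x) = a_i^T x - b_i:
  g_1((-3, -3)) = 3
  g_2((-3, -3)) = -3
Stationarity residual: grad f(x) + sum_i lambda_i a_i = (0, 0)
  -> stationarity OK
Primal feasibility (all g_i <= 0): FAILS
Dual feasibility (all lambda_i >= 0): OK
Complementary slackness (lambda_i * g_i(x) = 0 for all i): OK

Verdict: the first failing condition is primal_feasibility -> primal.

primal


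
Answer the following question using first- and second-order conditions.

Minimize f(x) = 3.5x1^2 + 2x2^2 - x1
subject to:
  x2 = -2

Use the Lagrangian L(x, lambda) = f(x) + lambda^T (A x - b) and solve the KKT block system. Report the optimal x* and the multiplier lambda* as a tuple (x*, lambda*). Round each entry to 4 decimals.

Form the Lagrangian:
  L(x, lambda) = (1/2) x^T Q x + c^T x + lambda^T (A x - b)
Stationarity (grad_x L = 0): Q x + c + A^T lambda = 0.
Primal feasibility: A x = b.

This gives the KKT block system:
  [ Q   A^T ] [ x     ]   [-c ]
  [ A    0  ] [ lambda ] = [ b ]

Solving the linear system:
  x*      = (0.1429, -2)
  lambda* = (8)
  f(x*)   = 7.9286

x* = (0.1429, -2), lambda* = (8)


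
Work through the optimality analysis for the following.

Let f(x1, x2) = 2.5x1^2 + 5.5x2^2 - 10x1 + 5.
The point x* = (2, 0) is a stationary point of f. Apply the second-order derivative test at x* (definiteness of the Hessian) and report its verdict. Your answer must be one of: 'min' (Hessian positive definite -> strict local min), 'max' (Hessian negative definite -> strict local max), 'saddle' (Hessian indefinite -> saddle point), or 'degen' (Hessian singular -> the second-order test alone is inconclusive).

Compute the Hessian H = grad^2 f:
  H = [[5, 0], [0, 11]]
Verify stationarity: grad f(x*) = H x* + g = (0, 0).
Eigenvalues of H: 5, 11.
Both eigenvalues > 0, so H is positive definite -> x* is a strict local min.

min


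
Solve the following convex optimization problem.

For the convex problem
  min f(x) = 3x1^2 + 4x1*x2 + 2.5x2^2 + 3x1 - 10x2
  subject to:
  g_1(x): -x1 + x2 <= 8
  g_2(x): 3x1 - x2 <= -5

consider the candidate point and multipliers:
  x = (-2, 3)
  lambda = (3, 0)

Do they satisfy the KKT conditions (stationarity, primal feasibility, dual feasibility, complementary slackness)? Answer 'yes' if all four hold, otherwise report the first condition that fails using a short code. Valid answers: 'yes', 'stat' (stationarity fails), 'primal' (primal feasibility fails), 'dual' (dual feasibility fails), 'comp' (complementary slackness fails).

Gradient of f: grad f(x) = Q x + c = (3, -3)
Constraint values g_i(x) = a_i^T x - b_i:
  g_1((-2, 3)) = -3
  g_2((-2, 3)) = -4
Stationarity residual: grad f(x) + sum_i lambda_i a_i = (0, 0)
  -> stationarity OK
Primal feasibility (all g_i <= 0): OK
Dual feasibility (all lambda_i >= 0): OK
Complementary slackness (lambda_i * g_i(x) = 0 for all i): FAILS

Verdict: the first failing condition is complementary_slackness -> comp.

comp


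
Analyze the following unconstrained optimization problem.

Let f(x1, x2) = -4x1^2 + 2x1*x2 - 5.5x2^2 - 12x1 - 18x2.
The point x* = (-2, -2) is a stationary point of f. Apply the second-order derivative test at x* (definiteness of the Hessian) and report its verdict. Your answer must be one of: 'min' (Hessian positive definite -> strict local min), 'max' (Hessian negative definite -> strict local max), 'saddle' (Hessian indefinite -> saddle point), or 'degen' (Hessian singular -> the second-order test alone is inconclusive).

Compute the Hessian H = grad^2 f:
  H = [[-8, 2], [2, -11]]
Verify stationarity: grad f(x*) = H x* + g = (0, 0).
Eigenvalues of H: -12, -7.
Both eigenvalues < 0, so H is negative definite -> x* is a strict local max.

max


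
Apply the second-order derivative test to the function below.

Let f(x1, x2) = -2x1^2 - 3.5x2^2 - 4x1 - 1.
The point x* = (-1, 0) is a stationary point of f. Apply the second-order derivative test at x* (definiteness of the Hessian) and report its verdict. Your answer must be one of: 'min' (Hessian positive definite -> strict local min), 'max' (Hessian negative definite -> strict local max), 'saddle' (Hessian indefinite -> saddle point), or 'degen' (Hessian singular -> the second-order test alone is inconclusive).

Compute the Hessian H = grad^2 f:
  H = [[-4, 0], [0, -7]]
Verify stationarity: grad f(x*) = H x* + g = (0, 0).
Eigenvalues of H: -7, -4.
Both eigenvalues < 0, so H is negative definite -> x* is a strict local max.

max


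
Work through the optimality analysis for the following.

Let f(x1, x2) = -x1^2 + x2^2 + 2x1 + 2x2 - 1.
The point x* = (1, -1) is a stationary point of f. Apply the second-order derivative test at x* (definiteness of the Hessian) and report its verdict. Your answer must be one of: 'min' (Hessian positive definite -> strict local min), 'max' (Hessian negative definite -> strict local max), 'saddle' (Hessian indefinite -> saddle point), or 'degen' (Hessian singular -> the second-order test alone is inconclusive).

Compute the Hessian H = grad^2 f:
  H = [[-2, 0], [0, 2]]
Verify stationarity: grad f(x*) = H x* + g = (0, 0).
Eigenvalues of H: -2, 2.
Eigenvalues have mixed signs, so H is indefinite -> x* is a saddle point.

saddle


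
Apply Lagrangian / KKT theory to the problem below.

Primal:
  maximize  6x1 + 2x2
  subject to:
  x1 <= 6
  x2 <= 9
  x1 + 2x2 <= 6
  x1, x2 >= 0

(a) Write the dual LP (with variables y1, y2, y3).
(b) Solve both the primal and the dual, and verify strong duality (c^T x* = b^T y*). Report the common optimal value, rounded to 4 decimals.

The standard primal-dual pair for 'max c^T x s.t. A x <= b, x >= 0' is:
  Dual:  min b^T y  s.t.  A^T y >= c,  y >= 0.

So the dual LP is:
  minimize  6y1 + 9y2 + 6y3
  subject to:
    y1 + y3 >= 6
    y2 + 2y3 >= 2
    y1, y2, y3 >= 0

Solving the primal: x* = (6, 0).
  primal value c^T x* = 36.
Solving the dual: y* = (5, 0, 1).
  dual value b^T y* = 36.
Strong duality: c^T x* = b^T y*. Confirmed.

36


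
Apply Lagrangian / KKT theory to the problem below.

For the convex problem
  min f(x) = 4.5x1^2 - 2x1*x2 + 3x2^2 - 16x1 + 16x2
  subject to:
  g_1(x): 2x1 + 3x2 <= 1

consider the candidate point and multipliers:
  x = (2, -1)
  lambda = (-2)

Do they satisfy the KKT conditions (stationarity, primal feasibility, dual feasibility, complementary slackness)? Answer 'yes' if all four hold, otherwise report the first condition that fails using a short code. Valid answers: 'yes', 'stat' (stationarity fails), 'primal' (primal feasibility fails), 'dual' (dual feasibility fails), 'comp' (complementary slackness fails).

Gradient of f: grad f(x) = Q x + c = (4, 6)
Constraint values g_i(x) = a_i^T x - b_i:
  g_1((2, -1)) = 0
Stationarity residual: grad f(x) + sum_i lambda_i a_i = (0, 0)
  -> stationarity OK
Primal feasibility (all g_i <= 0): OK
Dual feasibility (all lambda_i >= 0): FAILS
Complementary slackness (lambda_i * g_i(x) = 0 for all i): OK

Verdict: the first failing condition is dual_feasibility -> dual.

dual


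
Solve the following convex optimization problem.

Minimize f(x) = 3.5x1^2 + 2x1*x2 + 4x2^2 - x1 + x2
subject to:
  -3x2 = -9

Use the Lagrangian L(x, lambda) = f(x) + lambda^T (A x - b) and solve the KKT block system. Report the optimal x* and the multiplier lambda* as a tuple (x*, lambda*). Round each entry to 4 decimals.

Form the Lagrangian:
  L(x, lambda) = (1/2) x^T Q x + c^T x + lambda^T (A x - b)
Stationarity (grad_x L = 0): Q x + c + A^T lambda = 0.
Primal feasibility: A x = b.

This gives the KKT block system:
  [ Q   A^T ] [ x     ]   [-c ]
  [ A    0  ] [ lambda ] = [ b ]

Solving the linear system:
  x*      = (-0.7143, 3)
  lambda* = (7.8571)
  f(x*)   = 37.2143

x* = (-0.7143, 3), lambda* = (7.8571)


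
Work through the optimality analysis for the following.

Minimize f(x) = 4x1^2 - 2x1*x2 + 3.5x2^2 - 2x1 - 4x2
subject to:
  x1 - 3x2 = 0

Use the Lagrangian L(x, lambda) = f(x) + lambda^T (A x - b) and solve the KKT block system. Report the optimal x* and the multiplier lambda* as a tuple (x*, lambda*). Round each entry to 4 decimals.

Form the Lagrangian:
  L(x, lambda) = (1/2) x^T Q x + c^T x + lambda^T (A x - b)
Stationarity (grad_x L = 0): Q x + c + A^T lambda = 0.
Primal feasibility: A x = b.

This gives the KKT block system:
  [ Q   A^T ] [ x     ]   [-c ]
  [ A    0  ] [ lambda ] = [ b ]

Solving the linear system:
  x*      = (0.4478, 0.1493)
  lambda* = (-1.2836)
  f(x*)   = -0.7463

x* = (0.4478, 0.1493), lambda* = (-1.2836)


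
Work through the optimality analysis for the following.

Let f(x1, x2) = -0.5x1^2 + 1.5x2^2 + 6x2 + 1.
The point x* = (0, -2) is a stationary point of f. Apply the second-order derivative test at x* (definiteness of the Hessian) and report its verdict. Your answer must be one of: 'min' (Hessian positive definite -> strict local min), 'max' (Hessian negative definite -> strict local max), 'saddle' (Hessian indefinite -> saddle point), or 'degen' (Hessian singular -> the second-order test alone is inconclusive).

Compute the Hessian H = grad^2 f:
  H = [[-1, 0], [0, 3]]
Verify stationarity: grad f(x*) = H x* + g = (0, 0).
Eigenvalues of H: -1, 3.
Eigenvalues have mixed signs, so H is indefinite -> x* is a saddle point.

saddle


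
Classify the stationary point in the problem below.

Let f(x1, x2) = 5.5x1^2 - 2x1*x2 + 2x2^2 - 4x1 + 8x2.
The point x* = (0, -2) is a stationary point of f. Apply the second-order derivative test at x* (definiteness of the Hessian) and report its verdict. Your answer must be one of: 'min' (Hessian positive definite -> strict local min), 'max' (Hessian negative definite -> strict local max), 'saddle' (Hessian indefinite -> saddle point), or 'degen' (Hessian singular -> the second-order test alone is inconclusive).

Compute the Hessian H = grad^2 f:
  H = [[11, -2], [-2, 4]]
Verify stationarity: grad f(x*) = H x* + g = (0, 0).
Eigenvalues of H: 3.4689, 11.5311.
Both eigenvalues > 0, so H is positive definite -> x* is a strict local min.

min


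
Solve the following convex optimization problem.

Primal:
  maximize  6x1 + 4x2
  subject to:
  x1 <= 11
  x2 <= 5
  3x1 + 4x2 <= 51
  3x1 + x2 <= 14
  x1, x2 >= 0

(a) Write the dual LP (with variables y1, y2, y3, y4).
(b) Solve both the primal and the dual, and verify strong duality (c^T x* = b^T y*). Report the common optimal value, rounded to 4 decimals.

The standard primal-dual pair for 'max c^T x s.t. A x <= b, x >= 0' is:
  Dual:  min b^T y  s.t.  A^T y >= c,  y >= 0.

So the dual LP is:
  minimize  11y1 + 5y2 + 51y3 + 14y4
  subject to:
    y1 + 3y3 + 3y4 >= 6
    y2 + 4y3 + y4 >= 4
    y1, y2, y3, y4 >= 0

Solving the primal: x* = (3, 5).
  primal value c^T x* = 38.
Solving the dual: y* = (0, 2, 0, 2).
  dual value b^T y* = 38.
Strong duality: c^T x* = b^T y*. Confirmed.

38


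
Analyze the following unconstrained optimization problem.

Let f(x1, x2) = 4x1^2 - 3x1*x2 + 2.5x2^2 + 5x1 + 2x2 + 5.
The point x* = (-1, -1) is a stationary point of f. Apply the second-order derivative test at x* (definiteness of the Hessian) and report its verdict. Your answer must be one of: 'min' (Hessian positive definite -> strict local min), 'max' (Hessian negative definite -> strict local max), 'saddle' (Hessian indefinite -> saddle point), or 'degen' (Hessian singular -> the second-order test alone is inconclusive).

Compute the Hessian H = grad^2 f:
  H = [[8, -3], [-3, 5]]
Verify stationarity: grad f(x*) = H x* + g = (0, 0).
Eigenvalues of H: 3.1459, 9.8541.
Both eigenvalues > 0, so H is positive definite -> x* is a strict local min.

min


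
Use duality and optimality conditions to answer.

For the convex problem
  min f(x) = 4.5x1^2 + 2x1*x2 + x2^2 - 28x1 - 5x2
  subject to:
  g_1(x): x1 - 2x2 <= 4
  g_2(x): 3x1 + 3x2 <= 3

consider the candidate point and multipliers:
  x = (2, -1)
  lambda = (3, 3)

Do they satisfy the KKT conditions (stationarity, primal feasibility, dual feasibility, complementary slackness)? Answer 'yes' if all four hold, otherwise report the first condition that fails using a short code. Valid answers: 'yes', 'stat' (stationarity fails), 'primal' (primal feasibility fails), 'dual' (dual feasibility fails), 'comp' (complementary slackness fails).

Gradient of f: grad f(x) = Q x + c = (-12, -3)
Constraint values g_i(x) = a_i^T x - b_i:
  g_1((2, -1)) = 0
  g_2((2, -1)) = 0
Stationarity residual: grad f(x) + sum_i lambda_i a_i = (0, 0)
  -> stationarity OK
Primal feasibility (all g_i <= 0): OK
Dual feasibility (all lambda_i >= 0): OK
Complementary slackness (lambda_i * g_i(x) = 0 for all i): OK

Verdict: yes, KKT holds.

yes


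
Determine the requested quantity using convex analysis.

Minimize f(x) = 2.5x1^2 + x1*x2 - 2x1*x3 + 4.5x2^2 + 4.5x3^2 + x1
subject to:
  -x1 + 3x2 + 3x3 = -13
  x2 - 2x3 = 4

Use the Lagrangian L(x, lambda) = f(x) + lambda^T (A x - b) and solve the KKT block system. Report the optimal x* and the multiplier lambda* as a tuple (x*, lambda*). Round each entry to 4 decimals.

Form the Lagrangian:
  L(x, lambda) = (1/2) x^T Q x + c^T x + lambda^T (A x - b)
Stationarity (grad_x L = 0): Q x + c + A^T lambda = 0.
Primal feasibility: A x = b.

This gives the KKT block system:
  [ Q   A^T ] [ x     ]   [-c ]
  [ A    0  ] [ lambda ] = [ b ]

Solving the linear system:
  x*      = (0.16, -1.52, -2.76)
  lambda* = (5.8, -3.88)
  f(x*)   = 45.54

x* = (0.16, -1.52, -2.76), lambda* = (5.8, -3.88)


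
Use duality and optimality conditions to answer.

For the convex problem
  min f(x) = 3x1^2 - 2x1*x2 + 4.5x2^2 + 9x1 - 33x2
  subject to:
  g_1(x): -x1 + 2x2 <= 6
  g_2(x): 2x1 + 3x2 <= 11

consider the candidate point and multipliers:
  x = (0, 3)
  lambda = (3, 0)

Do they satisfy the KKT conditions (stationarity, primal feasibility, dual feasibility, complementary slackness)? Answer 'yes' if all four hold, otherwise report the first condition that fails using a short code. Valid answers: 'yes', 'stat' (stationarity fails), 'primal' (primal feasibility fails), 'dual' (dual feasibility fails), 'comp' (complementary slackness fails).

Gradient of f: grad f(x) = Q x + c = (3, -6)
Constraint values g_i(x) = a_i^T x - b_i:
  g_1((0, 3)) = 0
  g_2((0, 3)) = -2
Stationarity residual: grad f(x) + sum_i lambda_i a_i = (0, 0)
  -> stationarity OK
Primal feasibility (all g_i <= 0): OK
Dual feasibility (all lambda_i >= 0): OK
Complementary slackness (lambda_i * g_i(x) = 0 for all i): OK

Verdict: yes, KKT holds.

yes


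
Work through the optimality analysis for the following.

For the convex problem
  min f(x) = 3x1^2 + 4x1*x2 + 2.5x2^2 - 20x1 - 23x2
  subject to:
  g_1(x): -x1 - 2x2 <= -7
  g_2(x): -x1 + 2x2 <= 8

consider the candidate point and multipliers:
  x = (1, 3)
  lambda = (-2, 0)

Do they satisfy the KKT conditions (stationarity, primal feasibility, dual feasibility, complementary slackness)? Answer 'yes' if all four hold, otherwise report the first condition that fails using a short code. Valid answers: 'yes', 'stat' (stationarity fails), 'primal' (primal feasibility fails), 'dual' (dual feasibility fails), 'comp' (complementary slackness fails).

Gradient of f: grad f(x) = Q x + c = (-2, -4)
Constraint values g_i(x) = a_i^T x - b_i:
  g_1((1, 3)) = 0
  g_2((1, 3)) = -3
Stationarity residual: grad f(x) + sum_i lambda_i a_i = (0, 0)
  -> stationarity OK
Primal feasibility (all g_i <= 0): OK
Dual feasibility (all lambda_i >= 0): FAILS
Complementary slackness (lambda_i * g_i(x) = 0 for all i): OK

Verdict: the first failing condition is dual_feasibility -> dual.

dual


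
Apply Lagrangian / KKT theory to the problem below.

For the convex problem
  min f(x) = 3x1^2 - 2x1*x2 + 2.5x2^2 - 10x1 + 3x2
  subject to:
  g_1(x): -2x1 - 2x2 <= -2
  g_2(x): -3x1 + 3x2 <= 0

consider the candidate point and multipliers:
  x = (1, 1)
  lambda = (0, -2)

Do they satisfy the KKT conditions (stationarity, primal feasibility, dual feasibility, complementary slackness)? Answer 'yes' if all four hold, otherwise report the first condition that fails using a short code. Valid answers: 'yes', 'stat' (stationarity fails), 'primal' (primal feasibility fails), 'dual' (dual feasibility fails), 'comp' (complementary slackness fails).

Gradient of f: grad f(x) = Q x + c = (-6, 6)
Constraint values g_i(x) = a_i^T x - b_i:
  g_1((1, 1)) = -2
  g_2((1, 1)) = 0
Stationarity residual: grad f(x) + sum_i lambda_i a_i = (0, 0)
  -> stationarity OK
Primal feasibility (all g_i <= 0): OK
Dual feasibility (all lambda_i >= 0): FAILS
Complementary slackness (lambda_i * g_i(x) = 0 for all i): OK

Verdict: the first failing condition is dual_feasibility -> dual.

dual


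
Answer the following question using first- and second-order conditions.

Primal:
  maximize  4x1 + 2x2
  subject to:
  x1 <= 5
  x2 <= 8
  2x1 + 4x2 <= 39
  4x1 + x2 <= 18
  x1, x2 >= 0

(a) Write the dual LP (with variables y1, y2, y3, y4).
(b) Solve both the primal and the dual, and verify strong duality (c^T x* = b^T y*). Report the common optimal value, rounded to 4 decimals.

The standard primal-dual pair for 'max c^T x s.t. A x <= b, x >= 0' is:
  Dual:  min b^T y  s.t.  A^T y >= c,  y >= 0.

So the dual LP is:
  minimize  5y1 + 8y2 + 39y3 + 18y4
  subject to:
    y1 + 2y3 + 4y4 >= 4
    y2 + 4y3 + y4 >= 2
    y1, y2, y3, y4 >= 0

Solving the primal: x* = (2.5, 8).
  primal value c^T x* = 26.
Solving the dual: y* = (0, 1, 0, 1).
  dual value b^T y* = 26.
Strong duality: c^T x* = b^T y*. Confirmed.

26


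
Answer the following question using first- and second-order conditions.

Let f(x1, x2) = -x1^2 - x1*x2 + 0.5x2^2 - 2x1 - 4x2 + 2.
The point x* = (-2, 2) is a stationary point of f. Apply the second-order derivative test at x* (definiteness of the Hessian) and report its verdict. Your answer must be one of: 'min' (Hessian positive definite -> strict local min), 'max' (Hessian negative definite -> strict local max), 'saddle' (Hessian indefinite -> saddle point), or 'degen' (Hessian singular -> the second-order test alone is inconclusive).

Compute the Hessian H = grad^2 f:
  H = [[-2, -1], [-1, 1]]
Verify stationarity: grad f(x*) = H x* + g = (0, 0).
Eigenvalues of H: -2.3028, 1.3028.
Eigenvalues have mixed signs, so H is indefinite -> x* is a saddle point.

saddle


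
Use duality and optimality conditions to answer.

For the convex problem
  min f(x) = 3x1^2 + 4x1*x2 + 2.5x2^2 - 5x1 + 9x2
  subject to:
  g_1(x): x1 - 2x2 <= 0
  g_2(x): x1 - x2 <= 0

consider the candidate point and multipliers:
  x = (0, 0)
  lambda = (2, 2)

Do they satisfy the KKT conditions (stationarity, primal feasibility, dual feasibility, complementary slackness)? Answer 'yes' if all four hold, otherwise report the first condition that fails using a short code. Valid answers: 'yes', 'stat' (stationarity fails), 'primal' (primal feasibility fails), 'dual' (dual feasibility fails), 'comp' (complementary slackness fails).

Gradient of f: grad f(x) = Q x + c = (-5, 9)
Constraint values g_i(x) = a_i^T x - b_i:
  g_1((0, 0)) = 0
  g_2((0, 0)) = 0
Stationarity residual: grad f(x) + sum_i lambda_i a_i = (-1, 3)
  -> stationarity FAILS
Primal feasibility (all g_i <= 0): OK
Dual feasibility (all lambda_i >= 0): OK
Complementary slackness (lambda_i * g_i(x) = 0 for all i): OK

Verdict: the first failing condition is stationarity -> stat.

stat


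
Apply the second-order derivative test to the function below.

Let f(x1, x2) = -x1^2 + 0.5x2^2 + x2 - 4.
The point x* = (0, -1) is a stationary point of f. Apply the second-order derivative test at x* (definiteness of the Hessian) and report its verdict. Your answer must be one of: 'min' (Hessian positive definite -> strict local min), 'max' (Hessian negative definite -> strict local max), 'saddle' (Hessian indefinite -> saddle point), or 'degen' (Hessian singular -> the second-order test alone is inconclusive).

Compute the Hessian H = grad^2 f:
  H = [[-2, 0], [0, 1]]
Verify stationarity: grad f(x*) = H x* + g = (0, 0).
Eigenvalues of H: -2, 1.
Eigenvalues have mixed signs, so H is indefinite -> x* is a saddle point.

saddle


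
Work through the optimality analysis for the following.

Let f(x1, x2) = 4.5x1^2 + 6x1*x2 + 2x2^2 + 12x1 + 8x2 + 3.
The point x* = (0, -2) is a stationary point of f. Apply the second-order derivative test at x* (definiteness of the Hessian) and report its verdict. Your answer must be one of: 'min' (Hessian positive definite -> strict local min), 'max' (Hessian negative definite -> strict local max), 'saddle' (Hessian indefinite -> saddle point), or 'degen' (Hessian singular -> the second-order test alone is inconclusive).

Compute the Hessian H = grad^2 f:
  H = [[9, 6], [6, 4]]
Verify stationarity: grad f(x*) = H x* + g = (0, 0).
Eigenvalues of H: 0, 13.
H has a zero eigenvalue (singular; positive semidefinite but not definite), so H is neither positive definite, negative definite, nor indefinite. The second-order test alone is inconclusive -> degen.
(Indeed, f is constant along the null direction of H through x*, so x* is not a strict local extremum.)

degen


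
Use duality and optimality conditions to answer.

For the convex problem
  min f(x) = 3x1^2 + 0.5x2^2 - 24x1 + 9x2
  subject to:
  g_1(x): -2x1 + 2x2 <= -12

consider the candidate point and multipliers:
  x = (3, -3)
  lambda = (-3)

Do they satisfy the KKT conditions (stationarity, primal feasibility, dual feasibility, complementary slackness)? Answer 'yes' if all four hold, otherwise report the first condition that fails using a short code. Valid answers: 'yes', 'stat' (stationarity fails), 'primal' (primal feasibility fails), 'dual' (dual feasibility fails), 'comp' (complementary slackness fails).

Gradient of f: grad f(x) = Q x + c = (-6, 6)
Constraint values g_i(x) = a_i^T x - b_i:
  g_1((3, -3)) = 0
Stationarity residual: grad f(x) + sum_i lambda_i a_i = (0, 0)
  -> stationarity OK
Primal feasibility (all g_i <= 0): OK
Dual feasibility (all lambda_i >= 0): FAILS
Complementary slackness (lambda_i * g_i(x) = 0 for all i): OK

Verdict: the first failing condition is dual_feasibility -> dual.

dual


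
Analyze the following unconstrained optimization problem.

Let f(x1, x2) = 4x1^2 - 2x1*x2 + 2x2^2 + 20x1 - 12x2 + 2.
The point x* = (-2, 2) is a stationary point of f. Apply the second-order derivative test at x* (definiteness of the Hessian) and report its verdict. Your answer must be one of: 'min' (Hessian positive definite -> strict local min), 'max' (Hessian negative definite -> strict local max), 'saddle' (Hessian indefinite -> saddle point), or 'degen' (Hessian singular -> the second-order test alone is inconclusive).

Compute the Hessian H = grad^2 f:
  H = [[8, -2], [-2, 4]]
Verify stationarity: grad f(x*) = H x* + g = (0, 0).
Eigenvalues of H: 3.1716, 8.8284.
Both eigenvalues > 0, so H is positive definite -> x* is a strict local min.

min


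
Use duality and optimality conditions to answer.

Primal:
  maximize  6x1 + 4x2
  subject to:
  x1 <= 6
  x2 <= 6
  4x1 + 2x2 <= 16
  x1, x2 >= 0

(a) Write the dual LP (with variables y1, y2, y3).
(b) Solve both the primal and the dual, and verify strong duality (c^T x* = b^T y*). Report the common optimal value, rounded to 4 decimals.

The standard primal-dual pair for 'max c^T x s.t. A x <= b, x >= 0' is:
  Dual:  min b^T y  s.t.  A^T y >= c,  y >= 0.

So the dual LP is:
  minimize  6y1 + 6y2 + 16y3
  subject to:
    y1 + 4y3 >= 6
    y2 + 2y3 >= 4
    y1, y2, y3 >= 0

Solving the primal: x* = (1, 6).
  primal value c^T x* = 30.
Solving the dual: y* = (0, 1, 1.5).
  dual value b^T y* = 30.
Strong duality: c^T x* = b^T y*. Confirmed.

30


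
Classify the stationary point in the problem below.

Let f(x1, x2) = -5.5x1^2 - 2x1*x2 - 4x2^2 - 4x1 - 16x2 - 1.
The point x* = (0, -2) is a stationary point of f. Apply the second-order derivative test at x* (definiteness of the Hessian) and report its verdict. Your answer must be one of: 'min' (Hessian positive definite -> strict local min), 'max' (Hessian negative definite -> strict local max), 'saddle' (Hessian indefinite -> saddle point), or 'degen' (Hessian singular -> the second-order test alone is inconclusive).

Compute the Hessian H = grad^2 f:
  H = [[-11, -2], [-2, -8]]
Verify stationarity: grad f(x*) = H x* + g = (0, 0).
Eigenvalues of H: -12, -7.
Both eigenvalues < 0, so H is negative definite -> x* is a strict local max.

max
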